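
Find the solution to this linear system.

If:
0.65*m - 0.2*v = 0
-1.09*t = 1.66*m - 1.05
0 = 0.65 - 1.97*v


Then:
m = 0.10
t = 0.81
v = 0.33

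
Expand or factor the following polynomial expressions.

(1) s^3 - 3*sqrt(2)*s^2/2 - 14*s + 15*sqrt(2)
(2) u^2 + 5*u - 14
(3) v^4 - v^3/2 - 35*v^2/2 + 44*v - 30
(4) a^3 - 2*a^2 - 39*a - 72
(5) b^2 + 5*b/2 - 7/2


(1) = (s - 3*sqrt(2))*(s - sqrt(2))*(s + 5*sqrt(2)/2)
(2) = (u - 2)*(u + 7)
(3) = (v - 2)^2*(v - 3/2)*(v + 5)
(4) = (a - 8)*(a + 3)^2
(5) = (b - 1)*(b + 7/2)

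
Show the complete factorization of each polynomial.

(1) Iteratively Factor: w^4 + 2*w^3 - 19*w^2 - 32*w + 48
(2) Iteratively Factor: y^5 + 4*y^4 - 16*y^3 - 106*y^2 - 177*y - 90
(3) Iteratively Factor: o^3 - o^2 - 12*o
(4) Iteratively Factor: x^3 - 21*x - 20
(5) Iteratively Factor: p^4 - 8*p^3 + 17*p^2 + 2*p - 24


(1) = (w - 1)*(w^3 + 3*w^2 - 16*w - 48) = (w - 1)*(w + 4)*(w^2 - w - 12) = (w - 1)*(w + 3)*(w + 4)*(w - 4)
(2) = (y + 2)*(y^4 + 2*y^3 - 20*y^2 - 66*y - 45) = (y + 1)*(y + 2)*(y^3 + y^2 - 21*y - 45) = (y + 1)*(y + 2)*(y + 3)*(y^2 - 2*y - 15) = (y + 1)*(y + 2)*(y + 3)^2*(y - 5)
(3) = (o - 4)*(o^2 + 3*o) = o*(o - 4)*(o + 3)
(4) = (x + 4)*(x^2 - 4*x - 5) = (x - 5)*(x + 4)*(x + 1)
(5) = (p - 4)*(p^3 - 4*p^2 + p + 6) = (p - 4)*(p + 1)*(p^2 - 5*p + 6) = (p - 4)*(p - 2)*(p + 1)*(p - 3)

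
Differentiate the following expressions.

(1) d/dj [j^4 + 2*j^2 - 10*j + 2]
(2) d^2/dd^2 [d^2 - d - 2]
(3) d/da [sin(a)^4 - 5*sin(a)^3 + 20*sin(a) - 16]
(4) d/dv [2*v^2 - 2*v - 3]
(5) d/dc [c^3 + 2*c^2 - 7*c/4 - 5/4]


(1) = 4*j^3 + 4*j - 10
(2) = 2
(3) = (4*sin(a)^3 - 15*sin(a)^2 + 20)*cos(a)
(4) = 4*v - 2
(5) = 3*c^2 + 4*c - 7/4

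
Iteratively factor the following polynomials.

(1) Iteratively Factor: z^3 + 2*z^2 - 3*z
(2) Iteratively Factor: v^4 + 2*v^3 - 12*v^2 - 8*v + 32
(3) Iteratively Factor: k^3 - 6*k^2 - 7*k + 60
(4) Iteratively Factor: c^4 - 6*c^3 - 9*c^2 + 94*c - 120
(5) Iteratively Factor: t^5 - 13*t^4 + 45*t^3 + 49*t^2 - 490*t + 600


(1) = (z - 1)*(z^2 + 3*z) = z*(z - 1)*(z + 3)
(2) = (v + 4)*(v^3 - 2*v^2 - 4*v + 8) = (v - 2)*(v + 4)*(v^2 - 4) = (v - 2)*(v + 2)*(v + 4)*(v - 2)
(3) = (k - 4)*(k^2 - 2*k - 15) = (k - 5)*(k - 4)*(k + 3)
(4) = (c - 2)*(c^3 - 4*c^2 - 17*c + 60) = (c - 3)*(c - 2)*(c^2 - c - 20) = (c - 3)*(c - 2)*(c + 4)*(c - 5)
(5) = (t - 4)*(t^4 - 9*t^3 + 9*t^2 + 85*t - 150) = (t - 5)*(t - 4)*(t^3 - 4*t^2 - 11*t + 30) = (t - 5)^2*(t - 4)*(t^2 + t - 6) = (t - 5)^2*(t - 4)*(t - 2)*(t + 3)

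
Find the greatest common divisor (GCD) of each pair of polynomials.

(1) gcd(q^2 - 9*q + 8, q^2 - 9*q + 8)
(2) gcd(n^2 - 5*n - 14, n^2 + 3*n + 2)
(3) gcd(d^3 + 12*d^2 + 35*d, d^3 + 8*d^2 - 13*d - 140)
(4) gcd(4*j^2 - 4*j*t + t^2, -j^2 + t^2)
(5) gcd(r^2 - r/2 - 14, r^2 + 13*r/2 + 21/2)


(1) = q^2 - 9*q + 8
(2) = gcd((n - 7)*(n + 2), (n + 1)*(n + 2)) = n + 2
(3) = d^2 + 12*d + 35
(4) = gcd((-2*j + t)^2, (-j + t)*(j + t)) = 1
(5) = gcd((r - 4)*(r + 7/2), (r + 3)*(r + 7/2)) = r + 7/2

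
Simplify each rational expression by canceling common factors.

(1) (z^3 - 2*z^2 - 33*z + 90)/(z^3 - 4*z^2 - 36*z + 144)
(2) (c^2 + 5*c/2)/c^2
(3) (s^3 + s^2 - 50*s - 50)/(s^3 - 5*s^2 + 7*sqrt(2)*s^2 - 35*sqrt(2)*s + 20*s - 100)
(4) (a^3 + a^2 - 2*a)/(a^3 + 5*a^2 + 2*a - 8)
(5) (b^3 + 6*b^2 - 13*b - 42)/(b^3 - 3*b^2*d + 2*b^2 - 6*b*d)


(1) = (z^2 - 8*z + 15)/(z^2 - 10*z + 24)
(2) = (2*c + 5)/(2*c)
(3) = (s^2 + s*(1 - 5*sqrt(2)) - 5*sqrt(2))/(s^2 + s*(-5 + 2*sqrt(2)) - 10*sqrt(2))
(4) = a/(a + 4)
(5) = (b^2 + 4*b - 21)/(b^2 - 3*b*d)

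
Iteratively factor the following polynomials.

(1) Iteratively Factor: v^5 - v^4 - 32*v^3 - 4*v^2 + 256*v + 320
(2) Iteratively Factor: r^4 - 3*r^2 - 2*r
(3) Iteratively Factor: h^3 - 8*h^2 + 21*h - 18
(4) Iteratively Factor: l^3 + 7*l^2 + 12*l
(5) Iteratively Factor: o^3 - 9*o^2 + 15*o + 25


(1) = (v - 4)*(v^4 + 3*v^3 - 20*v^2 - 84*v - 80) = (v - 5)*(v - 4)*(v^3 + 8*v^2 + 20*v + 16) = (v - 5)*(v - 4)*(v + 4)*(v^2 + 4*v + 4) = (v - 5)*(v - 4)*(v + 2)*(v + 4)*(v + 2)
(2) = (r - 2)*(r^3 + 2*r^2 + r) = (r - 2)*(r + 1)*(r^2 + r) = (r - 2)*(r + 1)^2*(r)
(3) = (h - 2)*(h^2 - 6*h + 9) = (h - 3)*(h - 2)*(h - 3)
(4) = (l + 4)*(l^2 + 3*l) = l*(l + 4)*(l + 3)
(5) = (o - 5)*(o^2 - 4*o - 5) = (o - 5)^2*(o + 1)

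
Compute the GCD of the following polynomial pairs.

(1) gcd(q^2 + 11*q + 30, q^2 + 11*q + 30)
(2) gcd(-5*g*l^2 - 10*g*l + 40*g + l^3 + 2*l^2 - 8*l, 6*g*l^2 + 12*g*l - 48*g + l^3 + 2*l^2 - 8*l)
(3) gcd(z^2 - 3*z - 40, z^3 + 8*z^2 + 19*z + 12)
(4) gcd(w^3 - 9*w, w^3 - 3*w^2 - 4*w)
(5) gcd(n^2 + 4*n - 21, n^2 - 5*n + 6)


(1) = gcd((q + 5)*(q + 6), (q + 5)*(q + 6)) = q^2 + 11*q + 30
(2) = gcd((-5*g + l)*(l - 2)*(l + 4), (6*g + l)*(l - 2)*(l + 4)) = l^2 + 2*l - 8
(3) = 1
(4) = w
(5) = n - 3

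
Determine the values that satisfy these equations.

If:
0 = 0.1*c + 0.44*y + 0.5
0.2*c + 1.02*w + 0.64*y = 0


Then:
c = -4.4*y - 5.0
w = 0.235294117647059*y + 0.980392156862745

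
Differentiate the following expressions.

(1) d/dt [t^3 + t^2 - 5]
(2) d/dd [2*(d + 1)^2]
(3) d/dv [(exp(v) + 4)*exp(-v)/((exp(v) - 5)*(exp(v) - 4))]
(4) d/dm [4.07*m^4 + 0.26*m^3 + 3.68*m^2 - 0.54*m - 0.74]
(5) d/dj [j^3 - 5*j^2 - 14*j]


(1) = t*(3*t + 2)
(2) = 4*d + 4
(3) = (-2*exp(3*v) - 3*exp(2*v) + 72*exp(v) - 80)*exp(-v)/(exp(4*v) - 18*exp(3*v) + 121*exp(2*v) - 360*exp(v) + 400)
(4) = 16.28*m^3 + 0.78*m^2 + 7.36*m - 0.54
(5) = 3*j^2 - 10*j - 14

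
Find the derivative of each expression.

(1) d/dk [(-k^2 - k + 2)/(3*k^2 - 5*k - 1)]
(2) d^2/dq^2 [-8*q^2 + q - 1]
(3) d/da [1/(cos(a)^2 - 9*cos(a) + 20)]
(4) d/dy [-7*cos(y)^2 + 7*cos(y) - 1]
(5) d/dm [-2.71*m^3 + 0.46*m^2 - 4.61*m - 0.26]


(1) = (8*k^2 - 10*k + 11)/(9*k^4 - 30*k^3 + 19*k^2 + 10*k + 1)
(2) = -16
(3) = (2*cos(a) - 9)*sin(a)/(cos(a)^2 - 9*cos(a) + 20)^2
(4) = -7*sin(y) + 7*sin(2*y)
(5) = -8.13*m^2 + 0.92*m - 4.61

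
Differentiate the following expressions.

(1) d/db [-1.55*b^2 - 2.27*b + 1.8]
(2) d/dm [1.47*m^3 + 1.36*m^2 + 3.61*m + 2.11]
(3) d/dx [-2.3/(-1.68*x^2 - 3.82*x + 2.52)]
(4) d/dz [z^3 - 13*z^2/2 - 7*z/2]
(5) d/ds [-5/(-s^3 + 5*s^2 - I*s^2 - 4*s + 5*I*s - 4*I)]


(1) = -3.1*b - 2.27
(2) = 4.41*m^2 + 2.72*m + 3.61
(3) = (-7.728*x - 8.786)/(1.68*x^2 + 3.82*x - 2.52)^2
(4) = 3*z^2 - 13*z - 7/2
(5) = 5*(-3*s^2 + 10*s - 2*I*s - 4 + 5*I)/(s^3 - 5*s^2 + I*s^2 + 4*s - 5*I*s + 4*I)^2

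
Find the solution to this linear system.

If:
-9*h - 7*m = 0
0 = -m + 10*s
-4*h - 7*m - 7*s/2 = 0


Then:
h = 0
m = 0
s = 0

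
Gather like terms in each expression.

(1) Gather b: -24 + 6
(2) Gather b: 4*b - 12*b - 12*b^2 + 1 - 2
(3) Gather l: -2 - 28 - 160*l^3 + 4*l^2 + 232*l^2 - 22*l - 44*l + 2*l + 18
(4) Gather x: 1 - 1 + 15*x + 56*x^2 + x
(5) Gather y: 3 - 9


(1) = -18
(2) = -12*b^2 - 8*b - 1
(3) = -160*l^3 + 236*l^2 - 64*l - 12
(4) = 56*x^2 + 16*x
(5) = -6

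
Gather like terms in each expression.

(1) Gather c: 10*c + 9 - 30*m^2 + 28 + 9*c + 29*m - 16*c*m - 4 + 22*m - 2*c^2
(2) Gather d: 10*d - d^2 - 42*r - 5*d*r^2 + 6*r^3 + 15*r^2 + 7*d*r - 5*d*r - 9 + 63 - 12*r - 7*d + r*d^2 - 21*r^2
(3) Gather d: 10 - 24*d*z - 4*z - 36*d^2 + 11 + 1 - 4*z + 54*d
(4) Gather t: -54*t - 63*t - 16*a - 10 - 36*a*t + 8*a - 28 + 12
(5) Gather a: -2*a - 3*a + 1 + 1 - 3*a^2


(1) = -2*c^2 + c*(19 - 16*m) - 30*m^2 + 51*m + 33
(2) = d^2*(r - 1) + d*(-5*r^2 + 2*r + 3) + 6*r^3 - 6*r^2 - 54*r + 54
(3) = -36*d^2 + d*(54 - 24*z) - 8*z + 22
(4) = -8*a + t*(-36*a - 117) - 26
(5) = -3*a^2 - 5*a + 2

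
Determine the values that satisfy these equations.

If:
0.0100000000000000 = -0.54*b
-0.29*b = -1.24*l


Then:
b = -0.02
l = -0.00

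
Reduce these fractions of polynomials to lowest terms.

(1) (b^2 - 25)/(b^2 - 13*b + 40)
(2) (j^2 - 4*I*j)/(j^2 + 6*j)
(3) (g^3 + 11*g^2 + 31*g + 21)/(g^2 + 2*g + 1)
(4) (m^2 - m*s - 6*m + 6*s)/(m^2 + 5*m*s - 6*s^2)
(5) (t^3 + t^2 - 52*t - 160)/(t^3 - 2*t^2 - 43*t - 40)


(1) = (b + 5)/(b - 8)
(2) = (j - 4*I)/(j + 6)
(3) = (g^2 + 10*g + 21)/(g + 1)
(4) = (m - 6)/(m + 6*s)
(5) = (t + 4)/(t + 1)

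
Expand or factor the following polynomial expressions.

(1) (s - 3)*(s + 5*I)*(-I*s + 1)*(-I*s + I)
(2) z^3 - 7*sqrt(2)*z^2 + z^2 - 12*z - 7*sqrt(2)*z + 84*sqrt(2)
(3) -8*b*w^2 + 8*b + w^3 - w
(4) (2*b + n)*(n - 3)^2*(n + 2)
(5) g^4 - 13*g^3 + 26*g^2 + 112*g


(1) = -s^4 + 4*s^3 - 6*I*s^3 + 2*s^2 + 24*I*s^2 - 20*s - 18*I*s + 15
(2) = (z - 3)*(z + 4)*(z - 7*sqrt(2))
(3) = (-8*b + w)*(w - 1)*(w + 1)
(4) = 2*b*n^3 - 8*b*n^2 - 6*b*n + 36*b + n^4 - 4*n^3 - 3*n^2 + 18*n
(5) = g*(g - 8)*(g - 7)*(g + 2)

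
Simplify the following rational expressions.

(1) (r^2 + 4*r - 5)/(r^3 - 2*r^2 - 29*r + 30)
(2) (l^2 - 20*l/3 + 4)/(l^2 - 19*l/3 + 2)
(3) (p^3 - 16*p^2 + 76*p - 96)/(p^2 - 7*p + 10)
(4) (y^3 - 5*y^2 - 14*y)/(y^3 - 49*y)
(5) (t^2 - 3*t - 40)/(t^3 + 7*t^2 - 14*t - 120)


(1) = 1/(r - 6)
(2) = (3*l - 2)/(3*l - 1)
(3) = (p^2 - 14*p + 48)/(p - 5)
(4) = (y + 2)/(y + 7)
(5) = (t - 8)/(t^2 + 2*t - 24)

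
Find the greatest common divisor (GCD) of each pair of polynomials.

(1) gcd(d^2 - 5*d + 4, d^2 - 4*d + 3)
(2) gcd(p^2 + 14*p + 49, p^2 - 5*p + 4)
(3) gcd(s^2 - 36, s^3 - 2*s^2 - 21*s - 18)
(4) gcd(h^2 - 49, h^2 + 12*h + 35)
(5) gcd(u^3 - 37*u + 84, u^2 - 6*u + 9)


(1) = d - 1
(2) = gcd((p + 7)^2, (p - 4)*(p - 1)) = 1
(3) = gcd((s - 6)*(s + 6), (s - 6)*(s + 1)*(s + 3)) = s - 6
(4) = h + 7
(5) = gcd((u - 4)*(u - 3)*(u + 7), (u - 3)^2) = u - 3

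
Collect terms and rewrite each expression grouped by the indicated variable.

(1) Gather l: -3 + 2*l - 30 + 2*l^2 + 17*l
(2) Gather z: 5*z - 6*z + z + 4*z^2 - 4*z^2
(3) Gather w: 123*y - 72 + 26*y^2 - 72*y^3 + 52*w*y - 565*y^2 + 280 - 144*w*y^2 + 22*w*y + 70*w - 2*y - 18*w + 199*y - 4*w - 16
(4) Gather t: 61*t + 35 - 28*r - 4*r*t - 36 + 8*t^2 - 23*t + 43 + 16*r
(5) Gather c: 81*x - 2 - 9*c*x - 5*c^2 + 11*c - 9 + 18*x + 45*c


(1) = 2*l^2 + 19*l - 33
(2) = 0
(3) = w*(-144*y^2 + 74*y + 48) - 72*y^3 - 539*y^2 + 320*y + 192
(4) = -12*r + 8*t^2 + t*(38 - 4*r) + 42
(5) = -5*c^2 + c*(56 - 9*x) + 99*x - 11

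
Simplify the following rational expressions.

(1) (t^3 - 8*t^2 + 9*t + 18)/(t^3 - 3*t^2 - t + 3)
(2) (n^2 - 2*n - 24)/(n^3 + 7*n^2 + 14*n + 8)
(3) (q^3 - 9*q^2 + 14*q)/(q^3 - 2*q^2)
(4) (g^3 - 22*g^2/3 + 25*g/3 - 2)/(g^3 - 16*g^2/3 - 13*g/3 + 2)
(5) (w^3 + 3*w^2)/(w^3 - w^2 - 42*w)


(1) = (t - 6)/(t - 1)
(2) = (n - 6)/(n^2 + 3*n + 2)
(3) = (q - 7)/q
(4) = (g - 1)/(g + 1)
(5) = (w^2 + 3*w)/(w^2 - w - 42)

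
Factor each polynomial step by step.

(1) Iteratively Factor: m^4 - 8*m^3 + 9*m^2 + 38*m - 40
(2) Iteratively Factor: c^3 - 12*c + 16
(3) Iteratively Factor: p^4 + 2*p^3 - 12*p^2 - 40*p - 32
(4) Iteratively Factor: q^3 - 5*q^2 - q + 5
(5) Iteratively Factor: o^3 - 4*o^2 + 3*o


(1) = (m + 2)*(m^3 - 10*m^2 + 29*m - 20) = (m - 1)*(m + 2)*(m^2 - 9*m + 20) = (m - 4)*(m - 1)*(m + 2)*(m - 5)
(2) = (c + 4)*(c^2 - 4*c + 4) = (c - 2)*(c + 4)*(c - 2)
(3) = (p - 4)*(p^3 + 6*p^2 + 12*p + 8) = (p - 4)*(p + 2)*(p^2 + 4*p + 4) = (p - 4)*(p + 2)^2*(p + 2)
(4) = (q + 1)*(q^2 - 6*q + 5) = (q - 5)*(q + 1)*(q - 1)
(5) = (o - 3)*(o^2 - o) = (o - 3)*(o - 1)*(o)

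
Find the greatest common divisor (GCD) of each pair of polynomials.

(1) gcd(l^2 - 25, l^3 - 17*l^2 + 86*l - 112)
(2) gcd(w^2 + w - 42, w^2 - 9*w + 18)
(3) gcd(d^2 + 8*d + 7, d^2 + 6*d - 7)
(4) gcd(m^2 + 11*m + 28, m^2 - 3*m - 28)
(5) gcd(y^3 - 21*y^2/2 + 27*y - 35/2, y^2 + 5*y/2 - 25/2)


(1) = 1
(2) = gcd((w - 6)*(w + 7), (w - 6)*(w - 3)) = w - 6
(3) = gcd((d + 1)*(d + 7), (d - 1)*(d + 7)) = d + 7
(4) = gcd((m + 4)*(m + 7), (m - 7)*(m + 4)) = m + 4
(5) = gcd((y - 7)*(y - 5/2)*(y - 1), (y - 5/2)*(y + 5)) = y - 5/2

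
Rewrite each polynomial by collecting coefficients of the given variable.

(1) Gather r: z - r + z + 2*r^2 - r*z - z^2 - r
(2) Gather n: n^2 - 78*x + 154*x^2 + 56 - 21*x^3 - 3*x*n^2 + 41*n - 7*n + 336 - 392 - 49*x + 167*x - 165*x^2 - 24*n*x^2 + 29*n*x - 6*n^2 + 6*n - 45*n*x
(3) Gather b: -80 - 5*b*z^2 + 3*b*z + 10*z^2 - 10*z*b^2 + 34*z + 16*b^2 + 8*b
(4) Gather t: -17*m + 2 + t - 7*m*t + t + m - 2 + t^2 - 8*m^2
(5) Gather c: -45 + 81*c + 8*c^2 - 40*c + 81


(1) = 2*r^2 + r*(-z - 2) - z^2 + 2*z
(2) = n^2*(-3*x - 5) + n*(-24*x^2 - 16*x + 40) - 21*x^3 - 11*x^2 + 40*x
(3) = b^2*(16 - 10*z) + b*(-5*z^2 + 3*z + 8) + 10*z^2 + 34*z - 80
(4) = -8*m^2 - 16*m + t^2 + t*(2 - 7*m)
(5) = 8*c^2 + 41*c + 36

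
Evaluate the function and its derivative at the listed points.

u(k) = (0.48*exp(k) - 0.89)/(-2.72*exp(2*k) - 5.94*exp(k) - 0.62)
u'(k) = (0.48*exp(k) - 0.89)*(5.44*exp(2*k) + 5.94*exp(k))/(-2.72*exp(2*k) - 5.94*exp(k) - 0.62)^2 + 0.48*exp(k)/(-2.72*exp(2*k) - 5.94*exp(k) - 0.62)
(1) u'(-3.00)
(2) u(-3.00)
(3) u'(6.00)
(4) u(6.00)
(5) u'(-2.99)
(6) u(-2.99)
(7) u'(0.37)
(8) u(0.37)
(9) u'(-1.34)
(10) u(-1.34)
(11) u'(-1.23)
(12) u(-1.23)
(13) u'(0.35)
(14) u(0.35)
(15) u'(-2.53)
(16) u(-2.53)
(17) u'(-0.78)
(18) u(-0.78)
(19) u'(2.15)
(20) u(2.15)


(1) = -0.34
(2) = 0.94
(3) = 0.00
(4) = -0.00
(5) = -0.34
(6) = 0.94
(7) = -0.06
(8) = 0.01
(9) = -0.32
(10) = 0.32
(11) = -0.30
(12) = 0.29
(13) = -0.07
(14) = 0.01
(15) = -0.39
(16) = 0.77
(17) = -0.23
(18) = 0.17
(19) = 0.01
(20) = -0.01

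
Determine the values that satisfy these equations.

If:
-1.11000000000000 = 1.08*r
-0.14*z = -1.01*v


Then:
r = -1.03
v = 0.138613861386139*z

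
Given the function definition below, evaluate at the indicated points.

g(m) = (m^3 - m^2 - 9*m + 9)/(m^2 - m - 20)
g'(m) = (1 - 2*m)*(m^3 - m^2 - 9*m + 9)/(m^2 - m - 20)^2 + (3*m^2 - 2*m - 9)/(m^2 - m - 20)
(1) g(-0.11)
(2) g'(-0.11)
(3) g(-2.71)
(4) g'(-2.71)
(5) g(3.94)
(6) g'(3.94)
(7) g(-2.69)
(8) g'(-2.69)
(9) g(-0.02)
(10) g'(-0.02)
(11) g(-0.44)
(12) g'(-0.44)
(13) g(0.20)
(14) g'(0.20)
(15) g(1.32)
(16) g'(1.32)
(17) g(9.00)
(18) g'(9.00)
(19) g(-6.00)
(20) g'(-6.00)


(1) = -0.50
(2) = 0.47
(3) = -0.62
(4) = -1.46
(5) = -2.28
(6) = -5.39
(7) = -0.65
(8) = -1.39
(9) = -0.46
(10) = 0.47
(11) = -0.65
(12) = 0.45
(13) = -0.36
(14) = 0.47
(15) = 0.12
(16) = 0.34
(17) = 11.08
(18) = 0.53
(19) = -8.59
(20) = -0.03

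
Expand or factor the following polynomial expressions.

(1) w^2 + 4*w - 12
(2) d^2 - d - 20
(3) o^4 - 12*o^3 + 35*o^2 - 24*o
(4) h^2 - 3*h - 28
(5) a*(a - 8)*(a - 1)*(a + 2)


(1) = (w - 2)*(w + 6)
(2) = (d - 5)*(d + 4)
(3) = o*(o - 8)*(o - 3)*(o - 1)
(4) = (h - 7)*(h + 4)
(5) = a^4 - 7*a^3 - 10*a^2 + 16*a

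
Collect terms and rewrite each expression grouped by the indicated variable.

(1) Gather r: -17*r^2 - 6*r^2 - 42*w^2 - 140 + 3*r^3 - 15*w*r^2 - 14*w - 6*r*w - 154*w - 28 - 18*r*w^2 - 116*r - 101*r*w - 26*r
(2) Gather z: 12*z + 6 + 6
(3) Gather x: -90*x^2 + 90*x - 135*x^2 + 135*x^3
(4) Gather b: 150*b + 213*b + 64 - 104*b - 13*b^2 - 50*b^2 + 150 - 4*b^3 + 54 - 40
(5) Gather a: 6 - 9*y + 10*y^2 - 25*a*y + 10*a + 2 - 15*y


(1) = 3*r^3 + r^2*(-15*w - 23) + r*(-18*w^2 - 107*w - 142) - 42*w^2 - 168*w - 168
(2) = 12*z + 12
(3) = 135*x^3 - 225*x^2 + 90*x
(4) = -4*b^3 - 63*b^2 + 259*b + 228
(5) = a*(10 - 25*y) + 10*y^2 - 24*y + 8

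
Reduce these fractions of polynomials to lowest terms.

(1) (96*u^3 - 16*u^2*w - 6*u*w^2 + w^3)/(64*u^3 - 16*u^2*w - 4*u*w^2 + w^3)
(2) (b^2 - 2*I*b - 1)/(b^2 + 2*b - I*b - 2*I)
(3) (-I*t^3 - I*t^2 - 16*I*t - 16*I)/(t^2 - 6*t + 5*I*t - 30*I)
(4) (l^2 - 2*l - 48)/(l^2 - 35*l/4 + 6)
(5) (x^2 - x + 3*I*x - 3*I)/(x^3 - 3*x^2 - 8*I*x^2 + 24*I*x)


(1) = (6*u - w)/(4*u - w)
(2) = (b - I)/(b + 2)
(3) = (-I*t^3 - I*t^2 - 16*I*t - 16*I)/(t^2 + t*(-6 + 5*I) - 30*I)
(4) = (4*l + 24)/(4*l - 3)
(5) = (x^2 + x*(-1 + 3*I) - 3*I)/(x^3 + x^2*(-3 - 8*I) + 24*I*x)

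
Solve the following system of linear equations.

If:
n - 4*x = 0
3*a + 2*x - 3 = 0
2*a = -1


Then:
a = -1/2
n = 9
x = 9/4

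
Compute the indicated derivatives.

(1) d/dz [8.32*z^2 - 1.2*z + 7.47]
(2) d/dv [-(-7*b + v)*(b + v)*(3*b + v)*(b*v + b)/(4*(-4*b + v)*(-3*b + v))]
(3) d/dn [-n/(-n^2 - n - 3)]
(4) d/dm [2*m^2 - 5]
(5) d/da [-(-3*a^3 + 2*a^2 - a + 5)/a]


(1) = 16.64*z - 1.2
(2) = b*(252*b^5 + 600*b^4*v + 447*b^4 - 88*b^3*v^2 + 30*b^3*v - 90*b^2*v^3 - 82*b^2*v^2 + 24*b*v^4 + 14*b*v^3 - 2*v^5 - v^4)/(4*(144*b^4 - 168*b^3*v + 73*b^2*v^2 - 14*b*v^3 + v^4))
(3) = (n^2 - n*(2*n + 1) + n + 3)/(n^2 + n + 3)^2
(4) = 4*m
(5) = 6*a - 2 + 5/a^2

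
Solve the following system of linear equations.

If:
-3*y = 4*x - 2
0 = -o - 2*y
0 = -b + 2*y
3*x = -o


Then:
b = 12/17
o = -12/17
x = 4/17
y = 6/17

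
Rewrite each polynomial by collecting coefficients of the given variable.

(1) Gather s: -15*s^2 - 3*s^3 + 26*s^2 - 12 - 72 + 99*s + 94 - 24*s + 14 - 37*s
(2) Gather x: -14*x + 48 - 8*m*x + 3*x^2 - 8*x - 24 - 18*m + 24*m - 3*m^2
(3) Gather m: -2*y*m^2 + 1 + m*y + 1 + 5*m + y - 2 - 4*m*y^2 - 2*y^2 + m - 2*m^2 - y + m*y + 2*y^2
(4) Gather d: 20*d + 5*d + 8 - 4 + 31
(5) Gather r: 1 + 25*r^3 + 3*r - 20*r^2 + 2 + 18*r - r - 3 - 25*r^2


(1) = -3*s^3 + 11*s^2 + 38*s + 24
(2) = -3*m^2 + 6*m + 3*x^2 + x*(-8*m - 22) + 24
(3) = m^2*(-2*y - 2) + m*(-4*y^2 + 2*y + 6)
(4) = 25*d + 35
(5) = 25*r^3 - 45*r^2 + 20*r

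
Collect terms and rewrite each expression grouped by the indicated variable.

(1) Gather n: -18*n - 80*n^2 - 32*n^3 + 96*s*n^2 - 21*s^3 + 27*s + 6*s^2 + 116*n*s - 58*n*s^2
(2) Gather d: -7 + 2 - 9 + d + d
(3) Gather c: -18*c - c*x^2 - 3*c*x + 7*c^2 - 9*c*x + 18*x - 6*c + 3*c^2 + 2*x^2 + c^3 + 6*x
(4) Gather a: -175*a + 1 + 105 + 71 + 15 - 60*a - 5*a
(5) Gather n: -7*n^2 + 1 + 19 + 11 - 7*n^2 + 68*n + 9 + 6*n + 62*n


(1) = -32*n^3 + n^2*(96*s - 80) + n*(-58*s^2 + 116*s - 18) - 21*s^3 + 6*s^2 + 27*s
(2) = 2*d - 14
(3) = c^3 + 10*c^2 + c*(-x^2 - 12*x - 24) + 2*x^2 + 24*x
(4) = 192 - 240*a
(5) = -14*n^2 + 136*n + 40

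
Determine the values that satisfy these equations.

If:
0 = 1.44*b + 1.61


Then:
b = -1.12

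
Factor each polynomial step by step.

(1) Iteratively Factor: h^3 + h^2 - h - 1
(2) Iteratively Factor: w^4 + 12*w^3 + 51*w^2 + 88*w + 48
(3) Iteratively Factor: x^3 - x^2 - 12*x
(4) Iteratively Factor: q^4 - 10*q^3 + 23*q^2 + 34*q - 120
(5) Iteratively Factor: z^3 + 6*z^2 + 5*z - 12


(1) = (h + 1)*(h^2 - 1) = (h - 1)*(h + 1)*(h + 1)
(2) = (w + 3)*(w^3 + 9*w^2 + 24*w + 16) = (w + 3)*(w + 4)*(w^2 + 5*w + 4) = (w + 3)*(w + 4)^2*(w + 1)
(3) = (x + 3)*(x^2 - 4*x) = x*(x + 3)*(x - 4)
(4) = (q - 5)*(q^3 - 5*q^2 - 2*q + 24) = (q - 5)*(q - 3)*(q^2 - 2*q - 8) = (q - 5)*(q - 3)*(q + 2)*(q - 4)
(5) = (z + 3)*(z^2 + 3*z - 4) = (z + 3)*(z + 4)*(z - 1)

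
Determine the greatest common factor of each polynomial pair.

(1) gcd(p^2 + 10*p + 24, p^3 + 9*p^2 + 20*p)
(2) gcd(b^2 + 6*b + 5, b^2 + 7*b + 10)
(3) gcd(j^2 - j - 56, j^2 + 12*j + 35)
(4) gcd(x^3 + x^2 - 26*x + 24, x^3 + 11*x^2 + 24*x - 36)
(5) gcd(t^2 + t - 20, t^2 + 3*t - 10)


(1) = p + 4
(2) = b + 5
(3) = gcd((j - 8)*(j + 7), (j + 5)*(j + 7)) = j + 7
(4) = x^2 + 5*x - 6
(5) = t + 5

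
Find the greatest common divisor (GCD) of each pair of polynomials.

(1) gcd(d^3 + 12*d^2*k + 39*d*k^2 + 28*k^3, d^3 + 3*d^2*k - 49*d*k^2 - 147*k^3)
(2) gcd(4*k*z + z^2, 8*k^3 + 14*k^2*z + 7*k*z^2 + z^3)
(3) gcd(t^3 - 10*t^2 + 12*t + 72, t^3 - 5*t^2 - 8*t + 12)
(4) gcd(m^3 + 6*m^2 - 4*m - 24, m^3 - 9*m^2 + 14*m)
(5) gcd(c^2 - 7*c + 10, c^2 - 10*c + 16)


(1) = d + 7*k
(2) = gcd(z*(4*k + z), (k + z)*(2*k + z)*(4*k + z)) = 4*k + z
(3) = t^2 - 4*t - 12
(4) = gcd((m - 2)*(m + 2)*(m + 6), m*(m - 7)*(m - 2)) = m - 2
(5) = c - 2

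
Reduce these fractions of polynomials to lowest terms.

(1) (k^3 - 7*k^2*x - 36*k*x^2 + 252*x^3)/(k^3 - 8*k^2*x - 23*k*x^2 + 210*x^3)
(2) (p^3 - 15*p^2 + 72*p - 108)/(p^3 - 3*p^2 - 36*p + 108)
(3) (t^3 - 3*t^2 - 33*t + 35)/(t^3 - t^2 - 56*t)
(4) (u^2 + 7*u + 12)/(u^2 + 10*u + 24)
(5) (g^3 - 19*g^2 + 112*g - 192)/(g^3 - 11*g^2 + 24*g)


(1) = (k + 6*x)/(k + 5*x)
(2) = (p - 6)/(p + 6)
(3) = (t^3 - 3*t^2 - 33*t + 35)/(t^3 - t^2 - 56*t)
(4) = (u + 3)/(u + 6)
(5) = (g - 8)/g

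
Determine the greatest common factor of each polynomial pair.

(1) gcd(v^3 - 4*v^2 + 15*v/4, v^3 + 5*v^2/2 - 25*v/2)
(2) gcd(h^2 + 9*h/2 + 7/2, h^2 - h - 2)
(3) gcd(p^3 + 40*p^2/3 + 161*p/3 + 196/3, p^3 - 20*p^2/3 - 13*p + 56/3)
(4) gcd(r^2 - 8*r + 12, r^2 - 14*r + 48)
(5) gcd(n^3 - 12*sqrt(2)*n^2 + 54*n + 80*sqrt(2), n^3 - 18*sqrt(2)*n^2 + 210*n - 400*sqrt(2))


(1) = v^2 - 5*v/2
(2) = gcd((h + 1)*(h + 7/2), (h - 2)*(h + 1)) = h + 1
(3) = gcd((p + 7/3)*(p + 4)*(p + 7), (p - 8)*(p - 1)*(p + 7/3)) = p + 7/3
(4) = r - 6
(5) = n^2 - 13*sqrt(2)*n + 80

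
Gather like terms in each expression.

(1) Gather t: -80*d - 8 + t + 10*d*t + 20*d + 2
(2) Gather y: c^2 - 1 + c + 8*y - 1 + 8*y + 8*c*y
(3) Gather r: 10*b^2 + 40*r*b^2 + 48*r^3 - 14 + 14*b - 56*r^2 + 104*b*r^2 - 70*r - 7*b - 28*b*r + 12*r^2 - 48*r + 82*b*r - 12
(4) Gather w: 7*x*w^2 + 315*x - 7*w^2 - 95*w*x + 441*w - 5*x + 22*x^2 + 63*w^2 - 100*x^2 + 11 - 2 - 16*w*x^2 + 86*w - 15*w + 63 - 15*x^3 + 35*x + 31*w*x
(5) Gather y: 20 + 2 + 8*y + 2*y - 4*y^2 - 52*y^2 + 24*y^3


(1) = -60*d + t*(10*d + 1) - 6
(2) = c^2 + c + y*(8*c + 16) - 2
(3) = 10*b^2 + 7*b + 48*r^3 + r^2*(104*b - 44) + r*(40*b^2 + 54*b - 118) - 26
(4) = w^2*(7*x + 56) + w*(-16*x^2 - 64*x + 512) - 15*x^3 - 78*x^2 + 345*x + 72
(5) = 24*y^3 - 56*y^2 + 10*y + 22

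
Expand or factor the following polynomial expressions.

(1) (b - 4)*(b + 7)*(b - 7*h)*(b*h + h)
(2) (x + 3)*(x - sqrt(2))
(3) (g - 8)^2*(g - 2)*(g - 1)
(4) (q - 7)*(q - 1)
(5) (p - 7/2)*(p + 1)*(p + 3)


(1) = b^4*h - 7*b^3*h^2 + 4*b^3*h - 28*b^2*h^2 - 25*b^2*h + 175*b*h^2 - 28*b*h + 196*h^2
(2) = x^2 - sqrt(2)*x + 3*x - 3*sqrt(2)
(3) = g^4 - 19*g^3 + 114*g^2 - 224*g + 128
(4) = q^2 - 8*q + 7
(5) = p^3 + p^2/2 - 11*p - 21/2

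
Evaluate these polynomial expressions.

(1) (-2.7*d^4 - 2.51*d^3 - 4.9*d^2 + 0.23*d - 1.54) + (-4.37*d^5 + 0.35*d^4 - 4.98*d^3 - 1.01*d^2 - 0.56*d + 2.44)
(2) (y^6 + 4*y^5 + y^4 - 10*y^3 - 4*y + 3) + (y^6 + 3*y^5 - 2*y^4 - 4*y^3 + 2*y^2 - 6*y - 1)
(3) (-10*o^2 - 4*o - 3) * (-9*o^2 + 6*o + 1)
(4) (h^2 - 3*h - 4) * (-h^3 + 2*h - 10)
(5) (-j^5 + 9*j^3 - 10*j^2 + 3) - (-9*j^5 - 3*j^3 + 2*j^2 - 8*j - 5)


(1) = -4.37*d^5 - 2.35*d^4 - 7.49*d^3 - 5.91*d^2 - 0.33*d + 0.9
(2) = 2*y^6 + 7*y^5 - y^4 - 14*y^3 + 2*y^2 - 10*y + 2
(3) = 90*o^4 - 24*o^3 - 7*o^2 - 22*o - 3
(4) = -h^5 + 3*h^4 + 6*h^3 - 16*h^2 + 22*h + 40
(5) = 8*j^5 + 12*j^3 - 12*j^2 + 8*j + 8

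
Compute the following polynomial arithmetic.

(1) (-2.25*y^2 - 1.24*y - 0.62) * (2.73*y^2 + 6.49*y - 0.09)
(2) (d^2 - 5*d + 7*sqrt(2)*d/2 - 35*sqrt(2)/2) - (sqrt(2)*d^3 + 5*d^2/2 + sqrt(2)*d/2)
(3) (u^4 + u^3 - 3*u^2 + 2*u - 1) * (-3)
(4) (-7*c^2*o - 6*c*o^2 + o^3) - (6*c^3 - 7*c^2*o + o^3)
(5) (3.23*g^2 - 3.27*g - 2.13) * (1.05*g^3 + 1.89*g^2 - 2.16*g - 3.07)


(1) = -6.1425*y^4 - 17.9877*y^3 - 9.5377*y^2 - 3.9122*y + 0.0558
(2) = -sqrt(2)*d^3 - 3*d^2/2 - 5*d + 3*sqrt(2)*d - 35*sqrt(2)/2
(3) = -3*u^4 - 3*u^3 + 9*u^2 - 6*u + 3
(4) = -6*c^3 - 6*c*o^2
(5) = 3.3915*g^5 + 2.6712*g^4 - 15.3936*g^3 - 6.8786*g^2 + 14.6397*g + 6.5391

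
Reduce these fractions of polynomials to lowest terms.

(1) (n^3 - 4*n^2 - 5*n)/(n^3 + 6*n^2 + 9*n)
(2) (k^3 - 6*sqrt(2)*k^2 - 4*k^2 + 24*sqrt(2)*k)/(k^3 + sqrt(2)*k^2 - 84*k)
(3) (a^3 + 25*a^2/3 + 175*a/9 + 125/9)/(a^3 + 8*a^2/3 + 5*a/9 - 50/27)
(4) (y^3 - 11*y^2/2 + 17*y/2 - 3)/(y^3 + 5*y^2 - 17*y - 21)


(1) = (n^2 - 4*n - 5)/(n^2 + 6*n + 9)
(2) = (k - 4)/(k + 7*sqrt(2))
(3) = (3*a + 15)/(3*a - 2)
(4) = (2*y^2 - 5*y + 2)/(2*y^2 + 16*y + 14)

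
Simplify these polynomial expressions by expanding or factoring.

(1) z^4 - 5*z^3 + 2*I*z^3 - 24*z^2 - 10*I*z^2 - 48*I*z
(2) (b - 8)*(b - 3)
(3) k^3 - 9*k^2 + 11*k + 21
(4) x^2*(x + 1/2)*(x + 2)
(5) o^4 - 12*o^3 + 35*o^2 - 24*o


(1) = z*(z - 8)*(z + 3)*(z + 2*I)
(2) = b^2 - 11*b + 24
(3) = (k - 7)*(k - 3)*(k + 1)
(4) = x^4 + 5*x^3/2 + x^2
(5) = o*(o - 8)*(o - 3)*(o - 1)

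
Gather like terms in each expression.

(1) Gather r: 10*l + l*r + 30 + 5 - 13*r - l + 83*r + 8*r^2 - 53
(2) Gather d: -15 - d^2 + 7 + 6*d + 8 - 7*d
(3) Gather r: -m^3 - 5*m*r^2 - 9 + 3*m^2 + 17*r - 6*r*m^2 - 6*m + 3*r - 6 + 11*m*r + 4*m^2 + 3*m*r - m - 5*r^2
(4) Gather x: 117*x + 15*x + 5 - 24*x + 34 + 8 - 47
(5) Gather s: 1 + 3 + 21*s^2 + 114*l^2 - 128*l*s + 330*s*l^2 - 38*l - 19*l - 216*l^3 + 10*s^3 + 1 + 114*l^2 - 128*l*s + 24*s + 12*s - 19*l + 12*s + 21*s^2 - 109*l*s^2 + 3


(1) = 9*l + 8*r^2 + r*(l + 70) - 18
(2) = -d^2 - d
(3) = -m^3 + 7*m^2 - 7*m + r^2*(-5*m - 5) + r*(-6*m^2 + 14*m + 20) - 15
(4) = 108*x
(5) = -216*l^3 + 228*l^2 - 76*l + 10*s^3 + s^2*(42 - 109*l) + s*(330*l^2 - 256*l + 48) + 8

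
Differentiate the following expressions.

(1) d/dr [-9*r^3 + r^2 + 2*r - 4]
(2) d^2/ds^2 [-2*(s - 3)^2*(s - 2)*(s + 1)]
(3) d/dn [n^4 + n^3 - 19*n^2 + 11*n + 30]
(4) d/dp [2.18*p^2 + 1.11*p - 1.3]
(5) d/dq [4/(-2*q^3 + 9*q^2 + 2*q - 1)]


(1) = -27*r^2 + 2*r + 2
(2) = -24*s^2 + 84*s - 52
(3) = 4*n^3 + 3*n^2 - 38*n + 11
(4) = 4.36*p + 1.11
(5) = 8*(3*q^2 - 9*q - 1)/(2*q^3 - 9*q^2 - 2*q + 1)^2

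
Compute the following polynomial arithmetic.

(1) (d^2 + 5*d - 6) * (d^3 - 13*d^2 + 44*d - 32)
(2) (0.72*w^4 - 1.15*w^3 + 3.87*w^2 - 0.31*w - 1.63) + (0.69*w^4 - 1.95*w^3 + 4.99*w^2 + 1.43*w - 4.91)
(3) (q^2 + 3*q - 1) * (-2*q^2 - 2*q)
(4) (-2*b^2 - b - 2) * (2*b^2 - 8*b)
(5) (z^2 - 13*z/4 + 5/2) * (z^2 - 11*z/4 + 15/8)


(1) = d^5 - 8*d^4 - 27*d^3 + 266*d^2 - 424*d + 192
(2) = 1.41*w^4 - 3.1*w^3 + 8.86*w^2 + 1.12*w - 6.54
(3) = -2*q^4 - 8*q^3 - 4*q^2 + 2*q
(4) = -4*b^4 + 14*b^3 + 4*b^2 + 16*b
(5) = z^4 - 6*z^3 + 213*z^2/16 - 415*z/32 + 75/16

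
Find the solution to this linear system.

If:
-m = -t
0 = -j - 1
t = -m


Then:
j = -1
m = 0
t = 0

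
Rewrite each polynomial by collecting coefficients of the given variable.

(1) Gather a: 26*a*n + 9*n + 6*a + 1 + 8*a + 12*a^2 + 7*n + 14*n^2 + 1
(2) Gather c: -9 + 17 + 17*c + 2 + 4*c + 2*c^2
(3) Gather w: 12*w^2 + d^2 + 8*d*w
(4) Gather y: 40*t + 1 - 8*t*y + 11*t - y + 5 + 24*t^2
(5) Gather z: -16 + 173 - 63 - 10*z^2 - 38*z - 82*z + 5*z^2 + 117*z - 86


(1) = 12*a^2 + a*(26*n + 14) + 14*n^2 + 16*n + 2
(2) = 2*c^2 + 21*c + 10
(3) = d^2 + 8*d*w + 12*w^2
(4) = 24*t^2 + 51*t + y*(-8*t - 1) + 6
(5) = -5*z^2 - 3*z + 8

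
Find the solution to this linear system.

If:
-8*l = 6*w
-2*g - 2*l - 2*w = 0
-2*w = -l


Then:
g = 0
l = 0
w = 0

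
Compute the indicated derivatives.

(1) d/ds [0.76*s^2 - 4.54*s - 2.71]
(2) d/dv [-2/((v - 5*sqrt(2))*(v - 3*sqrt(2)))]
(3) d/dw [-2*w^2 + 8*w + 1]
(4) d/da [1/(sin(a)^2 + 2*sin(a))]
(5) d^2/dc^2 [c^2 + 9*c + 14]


(1) = 1.52*s - 4.54
(2) = 4*(v - 4*sqrt(2))/((v - 5*sqrt(2))^2*(v - 3*sqrt(2))^2)
(3) = 8 - 4*w
(4) = -2*(sin(a) + 1)*cos(a)/((sin(a) + 2)^2*sin(a)^2)
(5) = 2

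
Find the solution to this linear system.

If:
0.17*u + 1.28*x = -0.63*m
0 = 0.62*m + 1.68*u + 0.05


Then:
m = 0.00891920251836306 - 2.25645330535152*x
u = 0.832738719832109*x - 0.0330535152151102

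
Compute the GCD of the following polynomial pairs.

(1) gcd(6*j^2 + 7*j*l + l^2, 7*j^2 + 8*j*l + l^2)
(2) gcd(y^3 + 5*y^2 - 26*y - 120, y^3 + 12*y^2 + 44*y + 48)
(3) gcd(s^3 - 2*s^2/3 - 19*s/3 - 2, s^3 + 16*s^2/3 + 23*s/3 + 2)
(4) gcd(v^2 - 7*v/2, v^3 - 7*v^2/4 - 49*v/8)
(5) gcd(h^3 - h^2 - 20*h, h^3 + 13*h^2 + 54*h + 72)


(1) = gcd((j + l)*(6*j + l), (j + l)*(7*j + l)) = j + l
(2) = y^2 + 10*y + 24
(3) = s^2 + 7*s/3 + 2/3
(4) = gcd(v*(v - 7/2), v*(v - 7/2)*(v + 7/4)) = v^2 - 7*v/2
(5) = h + 4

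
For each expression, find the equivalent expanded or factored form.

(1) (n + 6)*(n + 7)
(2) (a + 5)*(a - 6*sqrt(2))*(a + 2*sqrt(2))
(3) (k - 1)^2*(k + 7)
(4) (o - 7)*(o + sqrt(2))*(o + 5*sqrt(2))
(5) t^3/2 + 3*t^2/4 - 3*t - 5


(1) = n^2 + 13*n + 42
(2) = a^3 - 4*sqrt(2)*a^2 + 5*a^2 - 20*sqrt(2)*a - 24*a - 120
(3) = k^3 + 5*k^2 - 13*k + 7
(4) = o^3 - 7*o^2 + 6*sqrt(2)*o^2 - 42*sqrt(2)*o + 10*o - 70
(5) = (t/2 + 1)*(t - 5/2)*(t + 2)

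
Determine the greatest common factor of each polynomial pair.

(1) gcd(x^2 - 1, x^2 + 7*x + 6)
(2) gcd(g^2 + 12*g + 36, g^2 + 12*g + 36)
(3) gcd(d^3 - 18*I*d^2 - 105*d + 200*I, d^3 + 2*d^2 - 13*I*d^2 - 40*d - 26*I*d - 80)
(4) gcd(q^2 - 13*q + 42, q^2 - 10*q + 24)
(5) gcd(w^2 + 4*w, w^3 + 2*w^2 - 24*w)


(1) = x + 1
(2) = gcd((g + 6)^2, (g + 6)^2) = g^2 + 12*g + 36
(3) = gcd((d - 8*I)*(d - 5*I)^2, (d + 2)*(d - 8*I)*(d - 5*I)) = d^2 - 13*I*d - 40
(4) = gcd((q - 7)*(q - 6), (q - 6)*(q - 4)) = q - 6
(5) = w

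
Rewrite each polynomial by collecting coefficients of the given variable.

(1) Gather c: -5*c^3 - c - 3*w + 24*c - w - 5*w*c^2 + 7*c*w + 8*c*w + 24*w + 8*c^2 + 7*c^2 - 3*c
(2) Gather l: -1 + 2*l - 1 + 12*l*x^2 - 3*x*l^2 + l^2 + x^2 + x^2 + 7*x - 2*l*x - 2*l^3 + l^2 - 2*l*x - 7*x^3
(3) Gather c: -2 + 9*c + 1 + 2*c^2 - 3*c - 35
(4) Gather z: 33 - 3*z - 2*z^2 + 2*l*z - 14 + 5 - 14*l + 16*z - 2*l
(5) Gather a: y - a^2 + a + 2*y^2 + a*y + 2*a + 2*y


(1) = -5*c^3 + c^2*(15 - 5*w) + c*(15*w + 20) + 20*w
(2) = -2*l^3 + l^2*(2 - 3*x) + l*(12*x^2 - 4*x + 2) - 7*x^3 + 2*x^2 + 7*x - 2
(3) = 2*c^2 + 6*c - 36
(4) = -16*l - 2*z^2 + z*(2*l + 13) + 24
(5) = -a^2 + a*(y + 3) + 2*y^2 + 3*y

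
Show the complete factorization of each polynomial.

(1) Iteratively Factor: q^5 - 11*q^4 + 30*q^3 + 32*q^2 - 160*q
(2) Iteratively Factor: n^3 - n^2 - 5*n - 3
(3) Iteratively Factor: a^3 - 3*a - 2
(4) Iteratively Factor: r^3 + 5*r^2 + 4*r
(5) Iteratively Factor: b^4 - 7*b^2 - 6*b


(1) = (q - 4)*(q^4 - 7*q^3 + 2*q^2 + 40*q) = q*(q - 4)*(q^3 - 7*q^2 + 2*q + 40) = q*(q - 4)*(q + 2)*(q^2 - 9*q + 20) = q*(q - 5)*(q - 4)*(q + 2)*(q - 4)
(2) = (n + 1)*(n^2 - 2*n - 3) = (n - 3)*(n + 1)*(n + 1)
(3) = (a + 1)*(a^2 - a - 2) = (a + 1)^2*(a - 2)
(4) = (r)*(r^2 + 5*r + 4) = r*(r + 1)*(r + 4)
(5) = (b + 1)*(b^3 - b^2 - 6*b) = (b + 1)*(b + 2)*(b^2 - 3*b) = b*(b + 1)*(b + 2)*(b - 3)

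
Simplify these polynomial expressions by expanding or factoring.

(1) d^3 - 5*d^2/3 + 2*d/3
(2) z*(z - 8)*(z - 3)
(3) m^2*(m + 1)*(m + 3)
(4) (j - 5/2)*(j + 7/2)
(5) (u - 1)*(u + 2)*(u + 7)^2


(1) = d*(d - 1)*(d - 2/3)
(2) = z^3 - 11*z^2 + 24*z
(3) = m^4 + 4*m^3 + 3*m^2
(4) = j^2 + j - 35/4
(5) = u^4 + 15*u^3 + 61*u^2 + 21*u - 98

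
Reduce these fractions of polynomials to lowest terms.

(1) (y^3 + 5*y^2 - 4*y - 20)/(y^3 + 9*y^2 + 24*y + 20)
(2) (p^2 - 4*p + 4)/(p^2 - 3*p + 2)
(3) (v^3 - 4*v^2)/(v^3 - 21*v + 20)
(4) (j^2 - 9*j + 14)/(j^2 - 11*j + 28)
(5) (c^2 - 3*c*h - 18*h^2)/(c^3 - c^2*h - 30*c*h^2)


(1) = (y - 2)/(y + 2)
(2) = (p - 2)/(p - 1)
(3) = v^2/(v^2 + 4*v - 5)
(4) = (j - 2)/(j - 4)
(5) = (c + 3*h)/(c^2 + 5*c*h)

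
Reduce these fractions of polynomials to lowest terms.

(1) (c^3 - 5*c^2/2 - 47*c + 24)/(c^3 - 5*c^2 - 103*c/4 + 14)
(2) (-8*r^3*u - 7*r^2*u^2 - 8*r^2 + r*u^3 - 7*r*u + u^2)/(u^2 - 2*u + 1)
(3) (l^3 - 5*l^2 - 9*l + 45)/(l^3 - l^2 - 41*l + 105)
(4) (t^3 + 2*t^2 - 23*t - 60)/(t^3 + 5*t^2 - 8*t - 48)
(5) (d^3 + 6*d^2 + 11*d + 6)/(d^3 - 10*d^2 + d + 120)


(1) = (2*c + 12)/(2*c + 7)
(2) = (-8*r^3*u - 7*r^2*u^2 - 8*r^2 + r*u^3 - 7*r*u + u^2)/(u^2 - 2*u + 1)
(3) = (l + 3)/(l + 7)
(4) = (t^2 - 2*t - 15)/(t^2 + t - 12)
(5) = (d^2 + 3*d + 2)/(d^2 - 13*d + 40)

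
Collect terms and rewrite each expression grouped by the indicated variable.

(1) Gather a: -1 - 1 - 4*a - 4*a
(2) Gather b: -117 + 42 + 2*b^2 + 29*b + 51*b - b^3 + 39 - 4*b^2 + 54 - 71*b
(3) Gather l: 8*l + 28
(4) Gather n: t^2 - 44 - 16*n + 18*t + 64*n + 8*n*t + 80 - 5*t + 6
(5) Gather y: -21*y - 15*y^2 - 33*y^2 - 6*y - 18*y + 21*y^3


(1) = -8*a - 2
(2) = -b^3 - 2*b^2 + 9*b + 18
(3) = 8*l + 28
(4) = n*(8*t + 48) + t^2 + 13*t + 42
(5) = 21*y^3 - 48*y^2 - 45*y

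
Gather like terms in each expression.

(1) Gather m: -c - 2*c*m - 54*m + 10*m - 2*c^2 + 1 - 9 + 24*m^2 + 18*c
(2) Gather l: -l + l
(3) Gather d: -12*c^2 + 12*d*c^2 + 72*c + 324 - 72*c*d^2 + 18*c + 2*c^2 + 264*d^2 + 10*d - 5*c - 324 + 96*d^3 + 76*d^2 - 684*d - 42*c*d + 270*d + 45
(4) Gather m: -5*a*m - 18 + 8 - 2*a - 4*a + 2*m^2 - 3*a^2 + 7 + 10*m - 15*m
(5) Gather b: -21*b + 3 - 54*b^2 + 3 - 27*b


(1) = -2*c^2 + 17*c + 24*m^2 + m*(-2*c - 44) - 8
(2) = 0
(3) = -10*c^2 + 85*c + 96*d^3 + d^2*(340 - 72*c) + d*(12*c^2 - 42*c - 404) + 45
(4) = -3*a^2 - 6*a + 2*m^2 + m*(-5*a - 5) - 3
(5) = -54*b^2 - 48*b + 6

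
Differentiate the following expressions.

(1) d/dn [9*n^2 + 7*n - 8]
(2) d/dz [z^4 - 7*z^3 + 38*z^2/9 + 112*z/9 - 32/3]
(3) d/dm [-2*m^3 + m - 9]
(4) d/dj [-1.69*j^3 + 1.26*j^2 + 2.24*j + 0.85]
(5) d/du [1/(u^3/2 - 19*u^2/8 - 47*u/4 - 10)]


(1) = 18*n + 7
(2) = 4*z^3 - 21*z^2 + 76*z/9 + 112/9
(3) = 1 - 6*m^2
(4) = -5.07*j^2 + 2.52*j + 2.24
(5) = 16*(-6*u^2 + 19*u + 47)/(-4*u^3 + 19*u^2 + 94*u + 80)^2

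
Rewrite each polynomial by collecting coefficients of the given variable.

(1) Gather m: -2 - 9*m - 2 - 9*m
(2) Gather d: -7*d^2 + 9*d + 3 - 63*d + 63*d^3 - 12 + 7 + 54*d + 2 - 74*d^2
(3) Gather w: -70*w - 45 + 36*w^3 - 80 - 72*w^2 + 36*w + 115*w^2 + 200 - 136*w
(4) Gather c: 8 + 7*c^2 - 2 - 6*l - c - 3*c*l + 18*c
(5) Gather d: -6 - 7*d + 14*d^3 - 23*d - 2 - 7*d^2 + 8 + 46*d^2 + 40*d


(1) = -18*m - 4
(2) = 63*d^3 - 81*d^2
(3) = 36*w^3 + 43*w^2 - 170*w + 75
(4) = 7*c^2 + c*(17 - 3*l) - 6*l + 6
(5) = 14*d^3 + 39*d^2 + 10*d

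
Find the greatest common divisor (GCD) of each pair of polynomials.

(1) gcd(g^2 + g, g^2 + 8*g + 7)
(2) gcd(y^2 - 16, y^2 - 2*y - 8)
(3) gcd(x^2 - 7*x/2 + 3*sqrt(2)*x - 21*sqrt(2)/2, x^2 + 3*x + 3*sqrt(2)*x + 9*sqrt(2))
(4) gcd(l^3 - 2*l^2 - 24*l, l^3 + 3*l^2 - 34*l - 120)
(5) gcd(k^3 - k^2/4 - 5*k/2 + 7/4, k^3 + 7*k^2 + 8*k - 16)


(1) = gcd(g*(g + 1), (g + 1)*(g + 7)) = g + 1
(2) = y - 4
(3) = gcd((x - 7/2)*(x + 3*sqrt(2)), (x + 3)*(x + 3*sqrt(2))) = x + 3*sqrt(2)
(4) = gcd(l*(l - 6)*(l + 4), (l - 6)*(l + 4)*(l + 5)) = l^2 - 2*l - 24
(5) = k - 1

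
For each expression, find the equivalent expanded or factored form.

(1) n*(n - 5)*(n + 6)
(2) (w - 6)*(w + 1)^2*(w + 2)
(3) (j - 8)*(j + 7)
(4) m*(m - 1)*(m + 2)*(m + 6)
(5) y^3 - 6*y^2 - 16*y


(1) = n^3 + n^2 - 30*n
(2) = w^4 - 2*w^3 - 19*w^2 - 28*w - 12
(3) = j^2 - j - 56
(4) = m^4 + 7*m^3 + 4*m^2 - 12*m
(5) = y*(y - 8)*(y + 2)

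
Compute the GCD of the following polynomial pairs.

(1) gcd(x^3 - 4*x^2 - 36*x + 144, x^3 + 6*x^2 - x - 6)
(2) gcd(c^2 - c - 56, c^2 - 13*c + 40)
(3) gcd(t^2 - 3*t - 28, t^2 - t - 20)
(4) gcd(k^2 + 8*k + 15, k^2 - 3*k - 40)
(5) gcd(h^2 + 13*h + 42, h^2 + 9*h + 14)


(1) = gcd((x - 6)*(x - 4)*(x + 6), (x - 1)*(x + 1)*(x + 6)) = x + 6
(2) = gcd((c - 8)*(c + 7), (c - 8)*(c - 5)) = c - 8
(3) = t + 4
(4) = k + 5
(5) = gcd((h + 6)*(h + 7), (h + 2)*(h + 7)) = h + 7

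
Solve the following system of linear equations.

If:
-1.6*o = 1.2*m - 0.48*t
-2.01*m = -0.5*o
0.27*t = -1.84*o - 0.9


Then:
m = -0.08
o = -0.31
t = -1.22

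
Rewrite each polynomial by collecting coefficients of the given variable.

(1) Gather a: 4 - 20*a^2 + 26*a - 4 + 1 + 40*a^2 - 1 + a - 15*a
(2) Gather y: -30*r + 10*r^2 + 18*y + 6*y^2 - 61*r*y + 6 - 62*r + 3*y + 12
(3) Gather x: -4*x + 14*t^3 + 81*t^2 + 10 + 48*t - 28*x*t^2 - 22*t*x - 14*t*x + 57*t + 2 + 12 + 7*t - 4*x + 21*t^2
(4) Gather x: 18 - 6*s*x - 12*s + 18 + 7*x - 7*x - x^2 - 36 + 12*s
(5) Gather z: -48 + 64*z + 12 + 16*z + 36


(1) = 20*a^2 + 12*a
(2) = 10*r^2 - 92*r + 6*y^2 + y*(21 - 61*r) + 18
(3) = 14*t^3 + 102*t^2 + 112*t + x*(-28*t^2 - 36*t - 8) + 24
(4) = -6*s*x - x^2
(5) = 80*z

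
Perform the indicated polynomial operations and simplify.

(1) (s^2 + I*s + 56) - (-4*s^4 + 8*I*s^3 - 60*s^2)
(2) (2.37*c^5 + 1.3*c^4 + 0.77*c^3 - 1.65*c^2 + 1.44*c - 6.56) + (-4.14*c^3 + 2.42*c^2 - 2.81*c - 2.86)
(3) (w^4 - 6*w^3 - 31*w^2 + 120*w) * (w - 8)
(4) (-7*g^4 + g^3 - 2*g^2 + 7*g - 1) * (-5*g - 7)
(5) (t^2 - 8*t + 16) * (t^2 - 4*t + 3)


(1) = 4*s^4 - 8*I*s^3 + 61*s^2 + I*s + 56
(2) = 2.37*c^5 + 1.3*c^4 - 3.37*c^3 + 0.77*c^2 - 1.37*c - 9.42
(3) = w^5 - 14*w^4 + 17*w^3 + 368*w^2 - 960*w
(4) = 35*g^5 + 44*g^4 + 3*g^3 - 21*g^2 - 44*g + 7
(5) = t^4 - 12*t^3 + 51*t^2 - 88*t + 48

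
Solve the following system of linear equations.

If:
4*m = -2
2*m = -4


Then:
No Solution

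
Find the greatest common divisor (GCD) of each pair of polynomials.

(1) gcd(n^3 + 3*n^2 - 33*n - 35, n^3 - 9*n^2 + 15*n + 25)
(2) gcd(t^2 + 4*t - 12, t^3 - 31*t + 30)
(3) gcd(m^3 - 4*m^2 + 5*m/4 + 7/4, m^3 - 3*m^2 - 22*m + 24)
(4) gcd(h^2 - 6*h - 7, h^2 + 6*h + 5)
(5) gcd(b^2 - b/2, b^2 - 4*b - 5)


(1) = n^2 - 4*n - 5
(2) = t + 6
(3) = m - 1
(4) = gcd((h - 7)*(h + 1), (h + 1)*(h + 5)) = h + 1
(5) = 1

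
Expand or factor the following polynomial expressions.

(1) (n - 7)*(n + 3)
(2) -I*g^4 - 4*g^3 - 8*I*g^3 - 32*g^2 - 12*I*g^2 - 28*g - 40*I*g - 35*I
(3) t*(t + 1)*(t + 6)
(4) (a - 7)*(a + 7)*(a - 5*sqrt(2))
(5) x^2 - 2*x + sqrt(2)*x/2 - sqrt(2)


(1) = n^2 - 4*n - 21
(2) = (g + 7)*(g - 5*I)*(g + I)*(-I*g - I)
(3) = t^3 + 7*t^2 + 6*t
(4) = a^3 - 5*sqrt(2)*a^2 - 49*a + 245*sqrt(2)
(5) = (x - 2)*(x + sqrt(2)/2)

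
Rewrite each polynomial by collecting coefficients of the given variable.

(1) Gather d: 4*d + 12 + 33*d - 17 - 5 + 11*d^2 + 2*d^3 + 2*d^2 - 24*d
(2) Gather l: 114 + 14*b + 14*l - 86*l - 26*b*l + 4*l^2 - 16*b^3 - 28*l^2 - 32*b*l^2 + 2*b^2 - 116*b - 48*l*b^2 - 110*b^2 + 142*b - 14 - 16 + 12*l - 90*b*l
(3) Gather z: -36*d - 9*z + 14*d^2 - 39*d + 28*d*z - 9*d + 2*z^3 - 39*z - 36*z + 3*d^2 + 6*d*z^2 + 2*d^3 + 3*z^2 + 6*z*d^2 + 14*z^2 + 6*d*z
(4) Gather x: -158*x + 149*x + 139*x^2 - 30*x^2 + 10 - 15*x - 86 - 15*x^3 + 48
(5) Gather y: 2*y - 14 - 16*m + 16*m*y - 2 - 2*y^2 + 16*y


(1) = 2*d^3 + 13*d^2 + 13*d - 10
(2) = -16*b^3 - 108*b^2 + 40*b + l^2*(-32*b - 24) + l*(-48*b^2 - 116*b - 60) + 84
(3) = 2*d^3 + 17*d^2 - 84*d + 2*z^3 + z^2*(6*d + 17) + z*(6*d^2 + 34*d - 84)
(4) = -15*x^3 + 109*x^2 - 24*x - 28
(5) = -16*m - 2*y^2 + y*(16*m + 18) - 16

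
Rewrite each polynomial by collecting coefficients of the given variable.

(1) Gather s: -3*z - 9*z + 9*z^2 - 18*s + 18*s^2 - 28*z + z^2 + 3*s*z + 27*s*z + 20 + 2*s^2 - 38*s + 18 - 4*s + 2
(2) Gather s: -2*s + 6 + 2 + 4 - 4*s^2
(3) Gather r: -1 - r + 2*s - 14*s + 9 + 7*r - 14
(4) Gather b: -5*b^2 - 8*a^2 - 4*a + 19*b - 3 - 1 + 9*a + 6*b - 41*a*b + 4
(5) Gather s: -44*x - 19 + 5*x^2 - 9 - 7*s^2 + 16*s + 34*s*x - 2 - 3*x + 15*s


(1) = 20*s^2 + s*(30*z - 60) + 10*z^2 - 40*z + 40
(2) = -4*s^2 - 2*s + 12
(3) = 6*r - 12*s - 6
(4) = -8*a^2 + 5*a - 5*b^2 + b*(25 - 41*a)
(5) = -7*s^2 + s*(34*x + 31) + 5*x^2 - 47*x - 30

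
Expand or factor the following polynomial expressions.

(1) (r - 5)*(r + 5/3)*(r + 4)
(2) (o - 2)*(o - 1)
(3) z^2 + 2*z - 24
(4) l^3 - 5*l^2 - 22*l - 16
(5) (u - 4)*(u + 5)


(1) = r^3 + 2*r^2/3 - 65*r/3 - 100/3
(2) = o^2 - 3*o + 2
(3) = (z - 4)*(z + 6)
(4) = (l - 8)*(l + 1)*(l + 2)
(5) = u^2 + u - 20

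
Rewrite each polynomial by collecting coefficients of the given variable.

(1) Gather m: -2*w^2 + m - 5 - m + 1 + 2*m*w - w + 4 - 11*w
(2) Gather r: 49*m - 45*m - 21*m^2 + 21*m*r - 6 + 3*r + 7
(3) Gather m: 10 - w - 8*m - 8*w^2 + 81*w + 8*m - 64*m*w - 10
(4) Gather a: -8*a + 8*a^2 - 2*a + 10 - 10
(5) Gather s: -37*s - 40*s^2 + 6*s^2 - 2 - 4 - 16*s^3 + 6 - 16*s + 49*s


(1) = 2*m*w - 2*w^2 - 12*w
(2) = -21*m^2 + 4*m + r*(21*m + 3) + 1
(3) = -64*m*w - 8*w^2 + 80*w
(4) = 8*a^2 - 10*a
(5) = -16*s^3 - 34*s^2 - 4*s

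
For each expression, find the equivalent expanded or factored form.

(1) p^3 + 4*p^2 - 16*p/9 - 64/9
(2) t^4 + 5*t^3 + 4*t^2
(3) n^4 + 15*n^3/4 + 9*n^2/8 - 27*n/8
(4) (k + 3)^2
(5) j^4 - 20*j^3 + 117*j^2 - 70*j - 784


(1) = (p - 4/3)*(p + 4/3)*(p + 4)
(2) = t^2*(t + 1)*(t + 4)
(3) = n*(n - 3/4)*(n + 3/2)*(n + 3)
(4) = k^2 + 6*k + 9
(5) = (j - 8)*(j - 7)^2*(j + 2)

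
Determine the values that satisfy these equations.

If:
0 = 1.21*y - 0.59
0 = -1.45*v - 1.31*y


Then:
v = -0.44
y = 0.49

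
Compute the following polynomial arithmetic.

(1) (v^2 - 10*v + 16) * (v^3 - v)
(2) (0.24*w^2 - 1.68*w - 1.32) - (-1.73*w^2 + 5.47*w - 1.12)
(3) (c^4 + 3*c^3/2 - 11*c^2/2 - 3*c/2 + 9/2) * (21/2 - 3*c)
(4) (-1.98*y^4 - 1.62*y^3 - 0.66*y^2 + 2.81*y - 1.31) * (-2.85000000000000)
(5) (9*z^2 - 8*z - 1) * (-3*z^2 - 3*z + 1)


(1) = v^5 - 10*v^4 + 15*v^3 + 10*v^2 - 16*v
(2) = 1.97*w^2 - 7.15*w - 0.2
(3) = -3*c^5 + 6*c^4 + 129*c^3/4 - 213*c^2/4 - 117*c/4 + 189/4
(4) = 5.643*y^4 + 4.617*y^3 + 1.881*y^2 - 8.0085*y + 3.7335
(5) = -27*z^4 - 3*z^3 + 36*z^2 - 5*z - 1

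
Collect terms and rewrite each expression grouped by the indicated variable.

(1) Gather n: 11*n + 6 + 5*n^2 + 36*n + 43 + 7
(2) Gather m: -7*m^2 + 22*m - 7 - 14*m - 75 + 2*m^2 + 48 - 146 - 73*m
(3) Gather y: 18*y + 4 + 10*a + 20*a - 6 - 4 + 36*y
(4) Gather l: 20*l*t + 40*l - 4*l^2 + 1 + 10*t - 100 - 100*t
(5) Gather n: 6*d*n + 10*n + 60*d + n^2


(1) = 5*n^2 + 47*n + 56
(2) = -5*m^2 - 65*m - 180
(3) = 30*a + 54*y - 6
(4) = -4*l^2 + l*(20*t + 40) - 90*t - 99
(5) = 60*d + n^2 + n*(6*d + 10)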